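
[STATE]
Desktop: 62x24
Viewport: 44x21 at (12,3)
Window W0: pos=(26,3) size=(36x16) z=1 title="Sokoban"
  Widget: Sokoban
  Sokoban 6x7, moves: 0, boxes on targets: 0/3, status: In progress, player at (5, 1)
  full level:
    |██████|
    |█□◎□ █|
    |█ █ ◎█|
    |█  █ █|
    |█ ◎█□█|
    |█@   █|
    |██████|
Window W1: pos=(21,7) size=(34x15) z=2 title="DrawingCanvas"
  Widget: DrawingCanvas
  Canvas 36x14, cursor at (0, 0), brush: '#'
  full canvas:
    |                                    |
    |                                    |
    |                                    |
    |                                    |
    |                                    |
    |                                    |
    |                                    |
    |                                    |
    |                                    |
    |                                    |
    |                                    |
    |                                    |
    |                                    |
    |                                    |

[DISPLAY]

              ┏━━━━━━━━━━━━━━━━━━━━━━━━━━━━━
              ┃ Sokoban                     
              ┠─────────────────────────────
              ┃██████                       
         ┏━━━━━━━━━━━━━━━━━━━━━━━━━━━━━━━━┓ 
         ┃ DrawingCanvas                  ┃ 
         ┠────────────────────────────────┨ 
         ┃+                               ┃ 
         ┃                                ┃ 
         ┃                                ┃ 
         ┃                                ┃ 
         ┃                                ┃ 
         ┃                                ┃ 
         ┃                                ┃ 
         ┃                                ┃ 
         ┃                                ┃━
         ┃                                ┃ 
         ┃                                ┃ 
         ┗━━━━━━━━━━━━━━━━━━━━━━━━━━━━━━━━┛ 
                                            
                                            


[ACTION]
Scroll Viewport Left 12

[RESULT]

                          ┏━━━━━━━━━━━━━━━━━
                          ┃ Sokoban         
                          ┠─────────────────
                          ┃██████           
                     ┏━━━━━━━━━━━━━━━━━━━━━━
                     ┃ DrawingCanvas        
                     ┠──────────────────────
                     ┃+                     
                     ┃                      
                     ┃                      
                     ┃                      
                     ┃                      
                     ┃                      
                     ┃                      
                     ┃                      
                     ┃                      
                     ┃                      
                     ┃                      
                     ┗━━━━━━━━━━━━━━━━━━━━━━
                                            
                                            


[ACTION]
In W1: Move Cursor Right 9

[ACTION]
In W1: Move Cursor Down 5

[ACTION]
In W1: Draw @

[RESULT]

                          ┏━━━━━━━━━━━━━━━━━
                          ┃ Sokoban         
                          ┠─────────────────
                          ┃██████           
                     ┏━━━━━━━━━━━━━━━━━━━━━━
                     ┃ DrawingCanvas        
                     ┠──────────────────────
                     ┃                      
                     ┃                      
                     ┃                      
                     ┃                      
                     ┃                      
                     ┃         @            
                     ┃                      
                     ┃                      
                     ┃                      
                     ┃                      
                     ┃                      
                     ┗━━━━━━━━━━━━━━━━━━━━━━
                                            
                                            


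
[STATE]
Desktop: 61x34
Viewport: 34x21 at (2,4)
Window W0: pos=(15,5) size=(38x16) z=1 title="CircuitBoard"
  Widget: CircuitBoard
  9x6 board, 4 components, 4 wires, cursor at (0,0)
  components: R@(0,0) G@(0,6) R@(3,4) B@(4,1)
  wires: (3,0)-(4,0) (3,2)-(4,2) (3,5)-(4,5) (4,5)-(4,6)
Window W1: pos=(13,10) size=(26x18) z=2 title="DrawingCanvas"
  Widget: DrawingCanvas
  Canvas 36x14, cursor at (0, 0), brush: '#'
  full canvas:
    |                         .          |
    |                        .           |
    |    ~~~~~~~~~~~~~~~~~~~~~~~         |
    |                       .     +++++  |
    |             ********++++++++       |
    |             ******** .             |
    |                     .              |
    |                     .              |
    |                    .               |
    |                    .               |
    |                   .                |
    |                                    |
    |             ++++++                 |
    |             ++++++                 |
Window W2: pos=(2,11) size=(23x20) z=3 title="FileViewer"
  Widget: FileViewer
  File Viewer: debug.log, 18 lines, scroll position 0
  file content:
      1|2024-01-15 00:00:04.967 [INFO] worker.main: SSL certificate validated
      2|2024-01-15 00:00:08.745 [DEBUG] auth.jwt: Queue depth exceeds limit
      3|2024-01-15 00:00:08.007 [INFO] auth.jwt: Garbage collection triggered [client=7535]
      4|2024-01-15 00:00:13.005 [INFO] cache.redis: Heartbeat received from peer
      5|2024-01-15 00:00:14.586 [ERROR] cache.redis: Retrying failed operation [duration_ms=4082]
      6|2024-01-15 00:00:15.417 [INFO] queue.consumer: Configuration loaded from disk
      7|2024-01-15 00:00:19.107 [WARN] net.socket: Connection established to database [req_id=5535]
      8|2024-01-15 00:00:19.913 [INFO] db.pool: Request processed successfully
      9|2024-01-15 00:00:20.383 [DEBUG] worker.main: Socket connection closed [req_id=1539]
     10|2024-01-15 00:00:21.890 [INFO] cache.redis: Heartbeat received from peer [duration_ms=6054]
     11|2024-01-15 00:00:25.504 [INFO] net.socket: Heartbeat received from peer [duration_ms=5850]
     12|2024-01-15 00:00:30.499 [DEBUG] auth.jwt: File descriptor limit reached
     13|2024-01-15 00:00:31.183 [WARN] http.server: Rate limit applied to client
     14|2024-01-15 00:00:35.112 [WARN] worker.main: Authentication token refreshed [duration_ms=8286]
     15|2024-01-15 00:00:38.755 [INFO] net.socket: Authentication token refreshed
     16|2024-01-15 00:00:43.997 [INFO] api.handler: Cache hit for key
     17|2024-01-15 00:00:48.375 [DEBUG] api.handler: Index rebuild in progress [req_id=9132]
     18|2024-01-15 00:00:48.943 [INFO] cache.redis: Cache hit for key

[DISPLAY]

                                  
             ┏━━━━━━━━━━━━━━━━━━━━
             ┃ CircuitBoard       
             ┠────────────────────
             ┃   0 1 2 3 4 5 6 7 8
             ┃0  [R]              
           ┏━━━━━━━━━━━━━━━━━━━━━━
┏━━━━━━━━━━━━━━━━━━━━━┓vas        
┃ FileViewer          ┃───────────
┠─────────────────────┨           
┃2024-01-15 00:00:04.▲┃           
┃2024-01-15 00:00:08.█┃~~~~~~~~~~~
┃2024-01-15 00:00:08.░┃           
┃2024-01-15 00:00:13.░┃  ********+
┃2024-01-15 00:00:14.░┃  ******** 
┃2024-01-15 00:00:15.░┃          .
┃2024-01-15 00:00:19.░┃          .
┃2024-01-15 00:00:19.░┃         . 
┃2024-01-15 00:00:20.░┃         . 
┃2024-01-15 00:00:21.░┃        .  
┃2024-01-15 00:00:25.░┃           


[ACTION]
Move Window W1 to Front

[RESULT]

                                  
             ┏━━━━━━━━━━━━━━━━━━━━
             ┃ CircuitBoard       
             ┠────────────────────
             ┃   0 1 2 3 4 5 6 7 8
             ┃0  [R]              
           ┏━━━━━━━━━━━━━━━━━━━━━━
┏━━━━━━━━━━┃ DrawingCanvas        
┃ FileViewe┠──────────────────────
┠──────────┃+                     
┃2024-01-15┃                      
┃2024-01-15┃    ~~~~~~~~~~~~~~~~~~
┃2024-01-15┃                      
┃2024-01-15┃             ********+
┃2024-01-15┃             ******** 
┃2024-01-15┃                     .
┃2024-01-15┃                     .
┃2024-01-15┃                    . 
┃2024-01-15┃                    . 
┃2024-01-15┃                   .  
┃2024-01-15┃                      


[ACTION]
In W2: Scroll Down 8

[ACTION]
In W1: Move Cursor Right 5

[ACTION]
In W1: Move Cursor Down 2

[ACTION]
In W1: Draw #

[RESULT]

                                  
             ┏━━━━━━━━━━━━━━━━━━━━
             ┃ CircuitBoard       
             ┠────────────────────
             ┃   0 1 2 3 4 5 6 7 8
             ┃0  [R]              
           ┏━━━━━━━━━━━━━━━━━━━━━━
┏━━━━━━━━━━┃ DrawingCanvas        
┃ FileViewe┠──────────────────────
┠──────────┃                      
┃2024-01-15┃                      
┃2024-01-15┃    ~#~~~~~~~~~~~~~~~~
┃2024-01-15┃                      
┃2024-01-15┃             ********+
┃2024-01-15┃             ******** 
┃2024-01-15┃                     .
┃2024-01-15┃                     .
┃2024-01-15┃                    . 
┃2024-01-15┃                    . 
┃2024-01-15┃                   .  
┃2024-01-15┃                      


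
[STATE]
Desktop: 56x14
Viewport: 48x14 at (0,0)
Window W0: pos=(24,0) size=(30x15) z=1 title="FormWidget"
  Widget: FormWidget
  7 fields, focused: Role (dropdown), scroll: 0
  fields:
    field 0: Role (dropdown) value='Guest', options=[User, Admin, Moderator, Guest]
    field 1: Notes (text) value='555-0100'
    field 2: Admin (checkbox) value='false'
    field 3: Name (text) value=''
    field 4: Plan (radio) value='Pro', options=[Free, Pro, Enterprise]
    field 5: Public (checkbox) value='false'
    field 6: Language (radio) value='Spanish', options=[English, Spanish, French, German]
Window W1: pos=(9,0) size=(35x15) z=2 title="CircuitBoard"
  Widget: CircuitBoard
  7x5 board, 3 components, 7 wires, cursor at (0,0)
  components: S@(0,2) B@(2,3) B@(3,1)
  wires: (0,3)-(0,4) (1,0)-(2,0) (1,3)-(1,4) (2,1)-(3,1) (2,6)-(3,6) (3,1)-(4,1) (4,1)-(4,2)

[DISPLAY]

         ┏━━━━━━━━━━━━━━━━━━━━━━━━━━━━━━━━━┓━━━━
         ┃ CircuitBoard                    ┃    
         ┠─────────────────────────────────┨────
         ┃   0 1 2 3 4 5 6                 ┃t   
         ┃0  [.]      S   · ─ ·            ┃0100
         ┃                                 ┃    
         ┃1   ·           · ─ ·            ┃    
         ┃    │                            ┃ree 
         ┃2   ·   ·       B           ·    ┃    
         ┃        │                   │    ┃ngli
         ┃3       B                   ·    ┃    
         ┃        │                        ┃    
         ┃4       · ─ ·                    ┃    
         ┃Cursor: (0,0)                    ┃    


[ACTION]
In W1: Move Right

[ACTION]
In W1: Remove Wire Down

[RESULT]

         ┏━━━━━━━━━━━━━━━━━━━━━━━━━━━━━━━━━┓━━━━
         ┃ CircuitBoard                    ┃    
         ┠─────────────────────────────────┨────
         ┃   0 1 2 3 4 5 6                 ┃t   
         ┃0      [.]  S   · ─ ·            ┃0100
         ┃                                 ┃    
         ┃1   ·           · ─ ·            ┃    
         ┃    │                            ┃ree 
         ┃2   ·   ·       B           ·    ┃    
         ┃        │                   │    ┃ngli
         ┃3       B                   ·    ┃    
         ┃        │                        ┃    
         ┃4       · ─ ·                    ┃    
         ┃Cursor: (0,1)                    ┃    


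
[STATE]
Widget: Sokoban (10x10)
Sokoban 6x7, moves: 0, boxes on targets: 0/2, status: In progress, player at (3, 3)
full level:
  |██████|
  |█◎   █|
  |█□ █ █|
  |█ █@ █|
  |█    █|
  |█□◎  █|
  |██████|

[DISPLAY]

██████    
█◎   █    
█□ █ █    
█ █@ █    
█    █    
█□◎  █    
██████    
Moves: 0  
          
          


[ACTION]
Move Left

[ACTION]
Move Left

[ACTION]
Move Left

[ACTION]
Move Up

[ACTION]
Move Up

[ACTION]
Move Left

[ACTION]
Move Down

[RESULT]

██████    
█◎   █    
█□ █ █    
█ █  █    
█  @ █    
█□◎  █    
██████    
Moves: 1  
          
          


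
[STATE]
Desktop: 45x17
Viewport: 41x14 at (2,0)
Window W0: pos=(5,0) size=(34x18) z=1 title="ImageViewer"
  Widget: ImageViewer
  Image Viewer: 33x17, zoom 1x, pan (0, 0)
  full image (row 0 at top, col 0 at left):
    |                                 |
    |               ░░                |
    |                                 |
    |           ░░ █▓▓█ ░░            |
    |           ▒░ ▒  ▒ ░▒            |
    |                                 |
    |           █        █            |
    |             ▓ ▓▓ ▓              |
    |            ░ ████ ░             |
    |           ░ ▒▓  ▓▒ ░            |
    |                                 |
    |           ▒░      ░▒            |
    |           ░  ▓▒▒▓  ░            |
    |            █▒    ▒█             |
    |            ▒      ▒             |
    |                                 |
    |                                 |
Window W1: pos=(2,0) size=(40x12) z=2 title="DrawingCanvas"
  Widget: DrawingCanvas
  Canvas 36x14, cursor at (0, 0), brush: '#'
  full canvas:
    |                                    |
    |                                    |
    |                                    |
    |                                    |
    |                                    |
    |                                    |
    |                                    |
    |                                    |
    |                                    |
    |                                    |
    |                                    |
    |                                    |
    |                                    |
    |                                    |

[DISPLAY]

┏━━━━━━━━━━━━━━━━━━━━━━━━━━━━━━━━━━━━━━┓ 
┃ DrawingCanvas                        ┃ 
┠──────────────────────────────────────┨ 
┃+                                     ┃ 
┃                                      ┃ 
┃                                      ┃ 
┃                                      ┃ 
┃                                      ┃ 
┃                                      ┃ 
┃                                      ┃ 
┃                                      ┃ 
┗━━━━━━━━━━━━━━━━━━━━━━━━━━━━━━━━━━━━━━┛ 
   ┃           ░ ▒▓  ▓▒ ░           ┃    
   ┃                                ┃    


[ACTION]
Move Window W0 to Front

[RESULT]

┏━━┏━━━━━━━━━━━━━━━━━━━━━━━━━━━━━━━━┓━━┓ 
┃ D┃ ImageViewer                    ┃  ┃ 
┠──┠────────────────────────────────┨──┨ 
┃+ ┃                                ┃  ┃ 
┃  ┃               ░░               ┃  ┃ 
┃  ┃                                ┃  ┃ 
┃  ┃           ░░ █▓▓█ ░░           ┃  ┃ 
┃  ┃           ▒░ ▒  ▒ ░▒           ┃  ┃ 
┃  ┃                                ┃  ┃ 
┃  ┃           █        █           ┃  ┃ 
┃  ┃             ▓ ▓▓ ▓             ┃  ┃ 
┗━━┃            ░ ████ ░            ┃━━┛ 
   ┃           ░ ▒▓  ▓▒ ░           ┃    
   ┃                                ┃    


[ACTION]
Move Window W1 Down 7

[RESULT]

   ┏━━━━━━━━━━━━━━━━━━━━━━━━━━━━━━━━┓    
   ┃ ImageViewer                    ┃    
   ┠────────────────────────────────┨    
   ┃                                ┃    
   ┃               ░░               ┃    
┏━━┃                                ┃━━┓ 
┃ D┃           ░░ █▓▓█ ░░           ┃  ┃ 
┠──┃           ▒░ ▒  ▒ ░▒           ┃──┨ 
┃+ ┃                                ┃  ┃ 
┃  ┃           █        █           ┃  ┃ 
┃  ┃             ▓ ▓▓ ▓             ┃  ┃ 
┃  ┃            ░ ████ ░            ┃  ┃ 
┃  ┃           ░ ▒▓  ▓▒ ░           ┃  ┃ 
┃  ┃                                ┃  ┃ 


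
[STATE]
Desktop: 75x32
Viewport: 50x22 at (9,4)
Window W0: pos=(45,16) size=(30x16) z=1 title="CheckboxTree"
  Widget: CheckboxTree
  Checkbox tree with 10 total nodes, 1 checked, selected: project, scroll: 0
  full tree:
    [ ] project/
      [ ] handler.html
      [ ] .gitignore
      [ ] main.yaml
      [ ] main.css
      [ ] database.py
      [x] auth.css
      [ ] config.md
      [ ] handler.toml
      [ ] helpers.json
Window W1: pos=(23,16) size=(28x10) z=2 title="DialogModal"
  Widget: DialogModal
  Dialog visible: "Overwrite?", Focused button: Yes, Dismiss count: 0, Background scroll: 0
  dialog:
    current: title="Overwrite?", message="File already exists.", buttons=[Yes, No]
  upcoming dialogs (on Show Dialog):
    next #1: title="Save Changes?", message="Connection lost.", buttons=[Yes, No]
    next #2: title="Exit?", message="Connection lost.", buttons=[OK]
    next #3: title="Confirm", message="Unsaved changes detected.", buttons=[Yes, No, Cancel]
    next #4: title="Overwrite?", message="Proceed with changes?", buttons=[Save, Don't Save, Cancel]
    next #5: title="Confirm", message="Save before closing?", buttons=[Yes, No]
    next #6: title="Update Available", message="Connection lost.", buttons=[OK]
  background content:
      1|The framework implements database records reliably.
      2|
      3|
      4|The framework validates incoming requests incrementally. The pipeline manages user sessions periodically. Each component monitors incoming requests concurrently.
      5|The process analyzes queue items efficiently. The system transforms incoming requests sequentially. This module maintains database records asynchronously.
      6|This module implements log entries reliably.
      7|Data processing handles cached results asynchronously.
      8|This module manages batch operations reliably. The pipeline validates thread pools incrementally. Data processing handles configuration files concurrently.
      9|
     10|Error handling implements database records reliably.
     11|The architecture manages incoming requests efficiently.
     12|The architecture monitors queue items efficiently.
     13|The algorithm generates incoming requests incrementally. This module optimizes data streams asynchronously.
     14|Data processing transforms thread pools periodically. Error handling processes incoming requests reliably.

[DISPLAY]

                                                  
                                                  
                                                  
                                                  
                                                  
                                                  
                                                  
                                                  
                                                  
                                                  
                                                  
                                                  
              ┏━━━━━━━━━━━━━━━━━━━━━━━━━━┓━━━━━━━━
              ┃ DialogModal              ┃kboxTree
              ┠──────────────────────────┨────────
              ┃Th┌────────────────────┐ d┃project/
              ┃  │     Overwrite?     │  ┃] handle
              ┃  │File already exists.│  ┃] .gitig
              ┃Th│     [Yes]  No      │in┃] main.y
              ┃Th└────────────────────┘ue┃] main.c
              ┃This module implements log┃] databa
              ┗━━━━━━━━━━━━━━━━━━━━━━━━━━┛] auth.c


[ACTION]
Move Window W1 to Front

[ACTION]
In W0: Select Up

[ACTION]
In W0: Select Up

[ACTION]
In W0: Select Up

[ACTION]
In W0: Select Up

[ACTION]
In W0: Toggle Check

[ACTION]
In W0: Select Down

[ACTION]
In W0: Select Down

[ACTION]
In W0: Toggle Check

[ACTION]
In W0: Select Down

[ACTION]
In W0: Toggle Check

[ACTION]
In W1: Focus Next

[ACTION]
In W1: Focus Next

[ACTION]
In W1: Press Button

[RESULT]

                                                  
                                                  
                                                  
                                                  
                                                  
                                                  
                                                  
                                                  
                                                  
                                                  
                                                  
                                                  
              ┏━━━━━━━━━━━━━━━━━━━━━━━━━━┓━━━━━━━━
              ┃ DialogModal              ┃kboxTree
              ┠──────────────────────────┨────────
              ┃The framework implements d┃project/
              ┃                          ┃] handle
              ┃                          ┃] .gitig
              ┃The framework validates in┃] main.y
              ┃The process analyzes queue┃] main.c
              ┃This module implements log┃] databa
              ┗━━━━━━━━━━━━━━━━━━━━━━━━━━┛] auth.c


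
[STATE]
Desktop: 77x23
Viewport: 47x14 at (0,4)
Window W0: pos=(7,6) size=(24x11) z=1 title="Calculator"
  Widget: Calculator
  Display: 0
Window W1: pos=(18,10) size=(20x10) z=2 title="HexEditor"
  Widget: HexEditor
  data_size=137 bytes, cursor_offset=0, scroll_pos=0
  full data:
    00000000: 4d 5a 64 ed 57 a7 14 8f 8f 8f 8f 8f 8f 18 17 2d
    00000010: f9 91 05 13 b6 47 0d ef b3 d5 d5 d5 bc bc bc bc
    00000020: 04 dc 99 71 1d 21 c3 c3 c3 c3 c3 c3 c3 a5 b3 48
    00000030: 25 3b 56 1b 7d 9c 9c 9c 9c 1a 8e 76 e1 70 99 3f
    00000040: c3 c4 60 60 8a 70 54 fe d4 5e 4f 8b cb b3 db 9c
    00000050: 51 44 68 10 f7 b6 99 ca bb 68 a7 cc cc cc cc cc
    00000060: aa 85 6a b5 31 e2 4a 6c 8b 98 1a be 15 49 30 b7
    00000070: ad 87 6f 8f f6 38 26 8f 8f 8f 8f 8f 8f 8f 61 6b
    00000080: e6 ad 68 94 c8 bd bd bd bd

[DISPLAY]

                                               
                                               
       ┏━━━━━━━━━━━━━━━━━━━━━━┓                
       ┃ Calculator           ┃                
       ┠──────────────────────┨                
       ┃                     0┃                
       ┃┌───┬───┬─┏━━━━━━━━━━━━━━━━━━┓         
       ┃│ 7 │ 8 │ ┃ HexEditor        ┃         
       ┃├───┼───┼─┠──────────────────┨         
       ┃│ 4 │ 5 │ ┃00000000  4D 5a 64┃         
       ┃├───┼───┼─┃00000010  f9 91 05┃         
       ┃│ 1 │ 2 │ ┃00000020  04 dc 99┃         
       ┗━━━━━━━━━━┃00000030  25 3b 56┃         
                  ┃00000040  c3 c4 60┃         


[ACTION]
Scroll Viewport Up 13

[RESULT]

                                               
                                               
                                               
                                               
                                               
                                               
       ┏━━━━━━━━━━━━━━━━━━━━━━┓                
       ┃ Calculator           ┃                
       ┠──────────────────────┨                
       ┃                     0┃                
       ┃┌───┬───┬─┏━━━━━━━━━━━━━━━━━━┓         
       ┃│ 7 │ 8 │ ┃ HexEditor        ┃         
       ┃├───┼───┼─┠──────────────────┨         
       ┃│ 4 │ 5 │ ┃00000000  4D 5a 64┃         


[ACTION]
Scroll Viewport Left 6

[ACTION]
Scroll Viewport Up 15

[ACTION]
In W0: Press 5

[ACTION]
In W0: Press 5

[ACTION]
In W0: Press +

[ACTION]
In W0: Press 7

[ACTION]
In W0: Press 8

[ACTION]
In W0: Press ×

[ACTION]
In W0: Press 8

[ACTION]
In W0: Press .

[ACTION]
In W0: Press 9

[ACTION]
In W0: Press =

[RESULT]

                                               
                                               
                                               
                                               
                                               
                                               
       ┏━━━━━━━━━━━━━━━━━━━━━━┓                
       ┃ Calculator           ┃                
       ┠──────────────────────┨                
       ┃                1183.7┃                
       ┃┌───┬───┬─┏━━━━━━━━━━━━━━━━━━┓         
       ┃│ 7 │ 8 │ ┃ HexEditor        ┃         
       ┃├───┼───┼─┠──────────────────┨         
       ┃│ 4 │ 5 │ ┃00000000  4D 5a 64┃         


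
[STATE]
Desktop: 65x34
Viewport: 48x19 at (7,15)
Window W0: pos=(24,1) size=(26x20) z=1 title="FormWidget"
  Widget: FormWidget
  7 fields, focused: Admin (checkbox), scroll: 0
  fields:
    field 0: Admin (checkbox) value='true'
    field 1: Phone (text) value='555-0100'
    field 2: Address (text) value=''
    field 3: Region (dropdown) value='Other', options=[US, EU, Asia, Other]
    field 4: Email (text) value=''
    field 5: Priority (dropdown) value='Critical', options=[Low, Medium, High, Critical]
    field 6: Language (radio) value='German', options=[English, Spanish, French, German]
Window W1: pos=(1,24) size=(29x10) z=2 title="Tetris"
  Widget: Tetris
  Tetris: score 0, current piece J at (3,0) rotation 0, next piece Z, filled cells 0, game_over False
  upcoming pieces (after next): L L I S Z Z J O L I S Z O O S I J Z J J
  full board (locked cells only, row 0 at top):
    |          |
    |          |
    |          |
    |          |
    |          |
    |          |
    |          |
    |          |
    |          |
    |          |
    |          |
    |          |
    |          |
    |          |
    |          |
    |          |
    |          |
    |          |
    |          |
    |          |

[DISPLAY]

                 ┃                        ┃     
                 ┃                        ┃     
                 ┃                        ┃     
                 ┃                        ┃     
                 ┃                        ┃     
                 ┗━━━━━━━━━━━━━━━━━━━━━━━━┛     
                                                
                                                
                                                
━━━━━━━━━━━━━━━━━━━━━━┓                         
is                    ┃                         
──────────────────────┨                         
     │Next:           ┃                         
     │▓▓              ┃                         
     │ ▓▓             ┃                         
     │                ┃                         
     │                ┃                         
     │                ┃                         
━━━━━━━━━━━━━━━━━━━━━━┛                         


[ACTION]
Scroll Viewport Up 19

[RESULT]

                                                
                 ┏━━━━━━━━━━━━━━━━━━━━━━━━┓     
                 ┃ FormWidget             ┃     
                 ┠────────────────────────┨     
                 ┃> Admin:      [x]       ┃     
                 ┃  Phone:      [555-0100]┃     
                 ┃  Address:    [        ]┃     
                 ┃  Region:     [Other  ▼]┃     
                 ┃  Email:      [        ]┃     
                 ┃  Priority:   [Critica▼]┃     
                 ┃  Language:   ( ) Englis┃     
                 ┃                        ┃     
                 ┃                        ┃     
                 ┃                        ┃     
                 ┃                        ┃     
                 ┃                        ┃     
                 ┃                        ┃     
                 ┃                        ┃     
                 ┃                        ┃     


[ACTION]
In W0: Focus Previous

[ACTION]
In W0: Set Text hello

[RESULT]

                                                
                 ┏━━━━━━━━━━━━━━━━━━━━━━━━┓     
                 ┃ FormWidget             ┃     
                 ┠────────────────────────┨     
                 ┃  Admin:      [x]       ┃     
                 ┃  Phone:      [555-0100]┃     
                 ┃  Address:    [        ]┃     
                 ┃  Region:     [Other  ▼]┃     
                 ┃  Email:      [        ]┃     
                 ┃  Priority:   [Critica▼]┃     
                 ┃> Language:   ( ) Englis┃     
                 ┃                        ┃     
                 ┃                        ┃     
                 ┃                        ┃     
                 ┃                        ┃     
                 ┃                        ┃     
                 ┃                        ┃     
                 ┃                        ┃     
                 ┃                        ┃     


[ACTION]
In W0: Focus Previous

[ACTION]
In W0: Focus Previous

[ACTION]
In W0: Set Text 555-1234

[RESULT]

                                                
                 ┏━━━━━━━━━━━━━━━━━━━━━━━━┓     
                 ┃ FormWidget             ┃     
                 ┠────────────────────────┨     
                 ┃  Admin:      [x]       ┃     
                 ┃  Phone:      [555-0100]┃     
                 ┃  Address:    [        ]┃     
                 ┃  Region:     [Other  ▼]┃     
                 ┃> Email:      [555-1234]┃     
                 ┃  Priority:   [Critica▼]┃     
                 ┃  Language:   ( ) Englis┃     
                 ┃                        ┃     
                 ┃                        ┃     
                 ┃                        ┃     
                 ┃                        ┃     
                 ┃                        ┃     
                 ┃                        ┃     
                 ┃                        ┃     
                 ┃                        ┃     


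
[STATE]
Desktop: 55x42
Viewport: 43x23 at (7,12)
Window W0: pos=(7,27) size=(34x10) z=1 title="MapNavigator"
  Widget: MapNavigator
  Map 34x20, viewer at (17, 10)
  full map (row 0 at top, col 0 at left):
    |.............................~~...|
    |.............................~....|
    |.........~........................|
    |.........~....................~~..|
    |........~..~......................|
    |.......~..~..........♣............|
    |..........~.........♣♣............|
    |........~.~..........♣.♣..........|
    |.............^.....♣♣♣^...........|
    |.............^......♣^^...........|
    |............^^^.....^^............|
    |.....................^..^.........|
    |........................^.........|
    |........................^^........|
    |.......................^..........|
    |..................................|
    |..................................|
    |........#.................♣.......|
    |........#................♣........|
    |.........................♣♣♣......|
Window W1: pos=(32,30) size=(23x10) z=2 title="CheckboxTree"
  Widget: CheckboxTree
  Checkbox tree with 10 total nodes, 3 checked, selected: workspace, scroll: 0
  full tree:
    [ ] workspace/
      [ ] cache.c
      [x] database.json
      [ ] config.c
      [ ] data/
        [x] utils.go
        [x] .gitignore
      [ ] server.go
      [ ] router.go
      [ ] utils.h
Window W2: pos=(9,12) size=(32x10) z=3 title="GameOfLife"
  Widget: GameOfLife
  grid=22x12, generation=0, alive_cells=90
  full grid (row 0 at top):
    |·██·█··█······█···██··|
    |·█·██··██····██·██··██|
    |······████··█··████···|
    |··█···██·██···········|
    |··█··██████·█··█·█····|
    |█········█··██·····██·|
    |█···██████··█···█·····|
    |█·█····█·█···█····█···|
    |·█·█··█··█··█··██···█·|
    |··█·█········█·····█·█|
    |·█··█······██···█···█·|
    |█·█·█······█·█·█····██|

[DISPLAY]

  ┏━━━━━━━━━━━━━━━━━━━━━━━━━━━━━━┓         
  ┃ GameOfLife                   ┃         
  ┠──────────────────────────────┨         
  ┃Gen: 0                        ┃         
  ┃··█···██·██···········        ┃         
  ┃··█··██████·█··█·█····        ┃         
  ┃█········█··██·····██·        ┃         
  ┃█···██████··█···█·····        ┃         
  ┃█·█····█·█···█····█···        ┃         
  ┗━━━━━━━━━━━━━━━━━━━━━━━━━━━━━━┛         
                                           
                                           
                                           
                                           
                                           
┏━━━━━━━━━━━━━━━━━━━━━━━━━━━━━━━━┓         
┃ MapNavigator                   ┃         
┠────────────────────────────────┨         
┃.......~.~..........♣.♣.┏━━━━━━━━━━━━━━━━━
┃............^.....♣♣♣^..┃ CheckboxTree    
┃............^......♣^^..┠─────────────────
┃...........^^^..@..^^...┃>[-] workspace/  
┃....................^..^┃   [ ] cache.c   


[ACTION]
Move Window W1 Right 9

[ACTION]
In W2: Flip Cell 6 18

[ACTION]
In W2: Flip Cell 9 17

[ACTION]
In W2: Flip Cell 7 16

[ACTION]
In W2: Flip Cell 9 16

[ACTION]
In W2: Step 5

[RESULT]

  ┏━━━━━━━━━━━━━━━━━━━━━━━━━━━━━━┓         
  ┃ GameOfLife                   ┃         
  ┠──────────────────────────────┨         
  ┃Gen: 5                        ┃         
  ┃██····█····██·····█···        ┃         
  ┃██·███···██·██····███·        ┃         
  ┃█···█···█·█·██····███·        ┃         
  ┃█·██····█···███···███·        ┃         
  ┃█······█········██····        ┃         
  ┗━━━━━━━━━━━━━━━━━━━━━━━━━━━━━━┛         
                                           
                                           
                                           
                                           
                                           
┏━━━━━━━━━━━━━━━━━━━━━━━━━━━━━━━━┓         
┃ MapNavigator                   ┃         
┠────────────────────────────────┨         
┃.......~.~..........♣.♣.┏━━━━━━━━━━━━━━━━━
┃............^.....♣♣♣^..┃ CheckboxTree    
┃............^......♣^^..┠─────────────────
┃...........^^^..@..^^...┃>[-] workspace/  
┃....................^..^┃   [ ] cache.c   


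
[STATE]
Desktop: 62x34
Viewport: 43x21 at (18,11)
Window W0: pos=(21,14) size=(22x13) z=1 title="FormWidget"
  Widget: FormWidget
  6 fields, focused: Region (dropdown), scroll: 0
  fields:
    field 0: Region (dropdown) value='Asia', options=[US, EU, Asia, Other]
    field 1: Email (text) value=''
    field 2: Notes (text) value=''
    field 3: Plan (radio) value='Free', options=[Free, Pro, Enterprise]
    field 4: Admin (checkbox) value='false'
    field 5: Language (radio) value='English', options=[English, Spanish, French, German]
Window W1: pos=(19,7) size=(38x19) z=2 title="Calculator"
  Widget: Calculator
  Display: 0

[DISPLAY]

 ┃┌───┬───┬───┬───┐                   ┃    
 ┃│ 7 │ 8 │ 9 │ ÷ │                   ┃    
 ┃├───┼───┼───┼───┤                   ┃    
 ┃│ 4 │ 5 │ 6 │ × │                   ┃    
 ┃├───┼───┼───┼───┤                   ┃    
 ┃│ 1 │ 2 │ 3 │ - │                   ┃    
 ┃├───┼───┼───┼───┤                   ┃    
 ┃│ 0 │ . │ = │ + │                   ┃    
 ┃├───┼───┼───┼───┤                   ┃    
 ┃│ C │ MC│ MR│ M+│                   ┃    
 ┃└───┴───┴───┴───┘                   ┃    
 ┃                                    ┃    
 ┃                                    ┃    
 ┃                                    ┃    
 ┗━━━━━━━━━━━━━━━━━━━━━━━━━━━━━━━━━━━━┛    
   ┗━━━━━━━━━━━━━━━━━━━━┛                  
                                           
                                           
                                           
                                           
                                           


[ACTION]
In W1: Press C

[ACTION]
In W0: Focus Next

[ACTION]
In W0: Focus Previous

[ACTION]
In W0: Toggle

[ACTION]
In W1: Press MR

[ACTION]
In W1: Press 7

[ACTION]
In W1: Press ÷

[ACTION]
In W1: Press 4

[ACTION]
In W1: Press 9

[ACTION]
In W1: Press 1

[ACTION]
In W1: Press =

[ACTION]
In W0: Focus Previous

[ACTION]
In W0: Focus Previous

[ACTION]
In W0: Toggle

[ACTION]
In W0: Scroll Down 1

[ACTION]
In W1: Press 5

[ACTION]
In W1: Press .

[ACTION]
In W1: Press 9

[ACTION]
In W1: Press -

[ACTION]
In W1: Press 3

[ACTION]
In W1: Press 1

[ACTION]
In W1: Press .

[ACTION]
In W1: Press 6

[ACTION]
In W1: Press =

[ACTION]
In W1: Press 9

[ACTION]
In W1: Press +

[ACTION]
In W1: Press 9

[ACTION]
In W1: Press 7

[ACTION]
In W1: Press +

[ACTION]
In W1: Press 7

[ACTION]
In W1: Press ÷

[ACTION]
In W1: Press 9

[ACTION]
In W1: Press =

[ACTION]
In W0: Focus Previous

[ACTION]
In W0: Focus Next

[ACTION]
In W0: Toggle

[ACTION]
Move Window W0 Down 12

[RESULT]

 ┃┌───┬───┬───┬───┐                   ┃    
 ┃│ 7 │ 8 │ 9 │ ÷ │                   ┃    
 ┃├───┼───┼───┼───┤                   ┃    
 ┃│ 4 │ 5 │ 6 │ × │                   ┃    
 ┃├───┼───┼───┼───┤                   ┃    
 ┃│ 1 │ 2 │ 3 │ - │                   ┃    
 ┃├───┼───┼───┼───┤                   ┃    
 ┃│ 0 │ . │ = │ + │                   ┃    
 ┃├───┼───┼───┼───┤                   ┃    
 ┃│ C │ MC│ MR│ M+│                   ┃    
 ┃└───┴───┴───┴───┘                   ┃    
 ┃                                    ┃    
 ┃                                    ┃    
 ┃                                    ┃    
 ┗━━━━━━━━━━━━━━━━━━━━━━━━━━━━━━━━━━━━┛    
   ┃  Plan:       (●) Fr┃                  
   ┃> Admin:      [ ]   ┃                  
   ┃  Language:   (●) En┃                  
   ┃                    ┃                  
   ┃                    ┃                  
   ┃                    ┃                  
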